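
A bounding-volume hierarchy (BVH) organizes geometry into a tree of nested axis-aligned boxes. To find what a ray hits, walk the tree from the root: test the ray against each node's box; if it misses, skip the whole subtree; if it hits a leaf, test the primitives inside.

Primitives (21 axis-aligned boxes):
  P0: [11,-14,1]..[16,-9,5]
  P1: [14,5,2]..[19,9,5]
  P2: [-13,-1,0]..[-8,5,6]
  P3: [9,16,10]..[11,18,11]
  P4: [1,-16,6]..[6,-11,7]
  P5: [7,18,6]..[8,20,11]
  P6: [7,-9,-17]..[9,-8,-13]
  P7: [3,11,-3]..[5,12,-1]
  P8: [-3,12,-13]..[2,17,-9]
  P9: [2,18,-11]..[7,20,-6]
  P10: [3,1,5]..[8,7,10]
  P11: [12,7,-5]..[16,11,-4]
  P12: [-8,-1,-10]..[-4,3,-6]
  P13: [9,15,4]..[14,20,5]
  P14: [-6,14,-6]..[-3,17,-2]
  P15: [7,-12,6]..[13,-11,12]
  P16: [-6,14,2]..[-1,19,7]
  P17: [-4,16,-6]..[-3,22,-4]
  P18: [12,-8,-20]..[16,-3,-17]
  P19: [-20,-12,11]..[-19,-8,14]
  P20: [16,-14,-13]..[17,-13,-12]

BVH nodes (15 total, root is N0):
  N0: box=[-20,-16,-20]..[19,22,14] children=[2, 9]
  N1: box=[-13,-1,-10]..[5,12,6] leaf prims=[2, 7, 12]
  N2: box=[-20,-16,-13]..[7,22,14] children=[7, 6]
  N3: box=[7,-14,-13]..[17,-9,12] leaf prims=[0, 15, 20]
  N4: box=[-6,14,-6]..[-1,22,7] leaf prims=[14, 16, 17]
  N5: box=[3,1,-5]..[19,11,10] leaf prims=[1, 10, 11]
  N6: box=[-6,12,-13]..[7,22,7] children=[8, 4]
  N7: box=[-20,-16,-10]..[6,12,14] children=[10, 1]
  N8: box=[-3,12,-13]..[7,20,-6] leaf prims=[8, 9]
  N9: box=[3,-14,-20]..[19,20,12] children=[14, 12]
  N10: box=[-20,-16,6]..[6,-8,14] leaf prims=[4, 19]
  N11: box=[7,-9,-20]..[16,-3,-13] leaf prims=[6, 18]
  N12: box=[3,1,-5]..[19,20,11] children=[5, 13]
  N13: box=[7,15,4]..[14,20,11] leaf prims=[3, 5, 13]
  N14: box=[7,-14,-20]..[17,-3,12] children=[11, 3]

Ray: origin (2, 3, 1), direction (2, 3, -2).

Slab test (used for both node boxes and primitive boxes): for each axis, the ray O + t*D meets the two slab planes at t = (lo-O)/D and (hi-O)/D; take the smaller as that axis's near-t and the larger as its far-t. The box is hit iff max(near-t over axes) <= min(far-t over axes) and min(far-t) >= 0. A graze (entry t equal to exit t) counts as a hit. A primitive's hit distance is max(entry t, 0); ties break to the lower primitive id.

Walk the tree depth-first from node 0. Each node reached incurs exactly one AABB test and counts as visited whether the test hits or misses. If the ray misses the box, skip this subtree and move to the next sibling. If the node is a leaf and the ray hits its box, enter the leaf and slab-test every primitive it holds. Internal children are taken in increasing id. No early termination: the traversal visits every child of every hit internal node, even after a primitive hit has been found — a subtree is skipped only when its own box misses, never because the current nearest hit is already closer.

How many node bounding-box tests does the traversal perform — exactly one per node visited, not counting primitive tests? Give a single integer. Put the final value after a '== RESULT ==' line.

Traverse from the root:
N0 x:[-11,17/2] y:[-19/3,19/3] z:[-13/2,21/2] -> hit [-19/3,19/3], descend [2, 9]
  N2 x:[-11,5/2] y:[-19/3,19/3] z:[-13/2,7] -> hit [-19/3,5/2], descend [6, 7]
    N6 x:[-4,5/2] y:[3,19/3] z:[-3,7] -> miss, prune
    N7 x:[-11,2] y:[-19/3,3] z:[-13/2,11/2] -> hit [-19/3,2], descend [1, 10]
      N1 x:[-15/2,3/2] y:[-4/3,3] z:[-5/2,11/2] -> hit [-4/3,3/2] leaf, test {P2(miss), P7(miss), P12(miss)}
      N10 x:[-11,2] y:[-19/3,-11/3] z:[-13/2,-5/2] -> miss, prune
  N9 x:[1/2,17/2] y:[-17/3,17/3] z:[-11/2,21/2] -> hit [1/2,17/3], descend [12, 14]
    N12 x:[1/2,17/2] y:[-2/3,17/3] z:[-5,3] -> hit [1/2,3], descend [5, 13]
      N5 x:[1/2,17/2] y:[-2/3,8/3] z:[-9/2,3] -> hit [1/2,8/3] leaf, test {P1(miss), P10(miss), P11(miss)}
      N13 x:[5/2,6] y:[4,17/3] z:[-5,-3/2] -> miss, prune
    N14 x:[5/2,15/2] y:[-17/3,-2] z:[-11/2,21/2] -> miss, prune

order=[0, 2, 6, 7, 1, 10, 9, 12, 5, 13, 14]  |boxes|=11  |leaves|=2  hit=miss

== RESULT ==
11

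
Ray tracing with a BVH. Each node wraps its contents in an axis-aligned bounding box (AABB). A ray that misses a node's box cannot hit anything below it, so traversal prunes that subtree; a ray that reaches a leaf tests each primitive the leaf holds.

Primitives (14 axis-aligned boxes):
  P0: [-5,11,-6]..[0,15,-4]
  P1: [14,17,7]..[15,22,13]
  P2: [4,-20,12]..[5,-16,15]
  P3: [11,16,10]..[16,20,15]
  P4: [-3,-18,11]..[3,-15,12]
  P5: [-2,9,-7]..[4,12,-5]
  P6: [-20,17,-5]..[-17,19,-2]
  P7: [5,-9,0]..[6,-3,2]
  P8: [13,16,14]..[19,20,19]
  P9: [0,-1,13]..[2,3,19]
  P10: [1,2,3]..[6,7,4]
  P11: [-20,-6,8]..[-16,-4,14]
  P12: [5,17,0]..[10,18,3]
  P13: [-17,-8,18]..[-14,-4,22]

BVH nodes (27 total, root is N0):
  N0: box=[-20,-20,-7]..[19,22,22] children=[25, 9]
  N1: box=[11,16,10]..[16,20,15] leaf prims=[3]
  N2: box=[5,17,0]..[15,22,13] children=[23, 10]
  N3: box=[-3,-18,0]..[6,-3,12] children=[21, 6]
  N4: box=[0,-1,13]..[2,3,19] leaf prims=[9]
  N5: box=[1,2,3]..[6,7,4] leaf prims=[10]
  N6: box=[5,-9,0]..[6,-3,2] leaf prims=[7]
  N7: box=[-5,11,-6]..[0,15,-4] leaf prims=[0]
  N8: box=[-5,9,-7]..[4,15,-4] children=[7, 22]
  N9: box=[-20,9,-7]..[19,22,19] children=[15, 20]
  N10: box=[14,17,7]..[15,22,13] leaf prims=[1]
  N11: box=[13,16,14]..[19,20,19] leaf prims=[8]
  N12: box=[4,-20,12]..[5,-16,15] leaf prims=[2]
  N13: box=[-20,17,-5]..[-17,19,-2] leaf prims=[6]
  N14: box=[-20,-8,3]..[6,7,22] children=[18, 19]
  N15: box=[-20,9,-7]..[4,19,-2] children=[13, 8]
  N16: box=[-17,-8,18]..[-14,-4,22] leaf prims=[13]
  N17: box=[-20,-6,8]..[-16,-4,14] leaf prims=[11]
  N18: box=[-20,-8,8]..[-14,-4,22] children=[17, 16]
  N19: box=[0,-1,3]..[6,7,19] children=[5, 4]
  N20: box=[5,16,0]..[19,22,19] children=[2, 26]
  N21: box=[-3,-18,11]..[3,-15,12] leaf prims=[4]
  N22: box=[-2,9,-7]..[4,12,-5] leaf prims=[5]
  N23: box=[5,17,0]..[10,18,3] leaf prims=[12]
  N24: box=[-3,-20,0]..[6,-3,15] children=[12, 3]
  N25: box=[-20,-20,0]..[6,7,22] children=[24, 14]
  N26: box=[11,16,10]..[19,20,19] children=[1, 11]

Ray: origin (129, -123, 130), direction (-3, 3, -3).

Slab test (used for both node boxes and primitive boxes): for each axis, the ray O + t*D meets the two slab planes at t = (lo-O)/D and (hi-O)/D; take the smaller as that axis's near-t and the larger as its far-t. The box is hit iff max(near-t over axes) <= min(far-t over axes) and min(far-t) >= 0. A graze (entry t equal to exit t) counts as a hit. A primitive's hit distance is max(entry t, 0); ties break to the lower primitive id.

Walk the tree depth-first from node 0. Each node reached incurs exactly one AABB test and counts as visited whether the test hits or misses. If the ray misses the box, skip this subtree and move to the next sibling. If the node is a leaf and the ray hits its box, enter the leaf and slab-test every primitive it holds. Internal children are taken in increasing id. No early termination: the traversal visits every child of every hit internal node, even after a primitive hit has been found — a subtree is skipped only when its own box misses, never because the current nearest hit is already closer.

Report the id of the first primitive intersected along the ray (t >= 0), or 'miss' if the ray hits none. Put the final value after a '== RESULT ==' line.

Walk:
N0 x:[110/3,149/3] y:[103/3,145/3] z:[36,137/3] -> hit [110/3,137/3], descend [9, 25]
  N9 x:[110/3,149/3] y:[44,145/3] z:[37,137/3] -> hit [44,137/3], descend [15, 20]
    N15 x:[125/3,149/3] y:[44,142/3] z:[44,137/3] -> hit [44,137/3], descend [8, 13]
      N8 x:[125/3,134/3] y:[44,46] z:[134/3,137/3] -> hit [134/3,134/3], descend [7, 22]
        N7 x:[43,134/3] y:[134/3,46] z:[134/3,136/3] -> hit [134/3,134/3] leaf, test {P0@t=134/3}
        N22 x:[125/3,131/3] y:[44,45] z:[45,137/3] -> miss, prune
      N13 x:[146/3,149/3] y:[140/3,142/3] z:[44,45] -> miss, prune
    N20 x:[110/3,124/3] y:[139/3,145/3] z:[37,130/3] -> miss, prune
  N25 x:[41,149/3] y:[103/3,130/3] z:[36,130/3] -> hit [41,130/3], descend [14, 24]
    N14 x:[41,149/3] y:[115/3,130/3] z:[36,127/3] -> hit [41,127/3], descend [18, 19]
      N18 x:[143/3,149/3] y:[115/3,119/3] z:[36,122/3] -> miss, prune
      N19 x:[41,43] y:[122/3,130/3] z:[37,127/3] -> hit [41,127/3], descend [4, 5]
        N4 x:[127/3,43] y:[122/3,42] z:[37,39] -> miss, prune
        N5 x:[41,128/3] y:[125/3,130/3] z:[42,127/3] -> hit [42,127/3] leaf, test {P10@t=42}
    N24 x:[41,44] y:[103/3,40] z:[115/3,130/3] -> miss, prune

Summary -> nodes [0, 9, 15, 8, 7, 22, 13, 20, 25, 14, 18, 19, 4, 5, 24]; box-tests=15; leaf-entries=2; first=P10

== RESULT ==
10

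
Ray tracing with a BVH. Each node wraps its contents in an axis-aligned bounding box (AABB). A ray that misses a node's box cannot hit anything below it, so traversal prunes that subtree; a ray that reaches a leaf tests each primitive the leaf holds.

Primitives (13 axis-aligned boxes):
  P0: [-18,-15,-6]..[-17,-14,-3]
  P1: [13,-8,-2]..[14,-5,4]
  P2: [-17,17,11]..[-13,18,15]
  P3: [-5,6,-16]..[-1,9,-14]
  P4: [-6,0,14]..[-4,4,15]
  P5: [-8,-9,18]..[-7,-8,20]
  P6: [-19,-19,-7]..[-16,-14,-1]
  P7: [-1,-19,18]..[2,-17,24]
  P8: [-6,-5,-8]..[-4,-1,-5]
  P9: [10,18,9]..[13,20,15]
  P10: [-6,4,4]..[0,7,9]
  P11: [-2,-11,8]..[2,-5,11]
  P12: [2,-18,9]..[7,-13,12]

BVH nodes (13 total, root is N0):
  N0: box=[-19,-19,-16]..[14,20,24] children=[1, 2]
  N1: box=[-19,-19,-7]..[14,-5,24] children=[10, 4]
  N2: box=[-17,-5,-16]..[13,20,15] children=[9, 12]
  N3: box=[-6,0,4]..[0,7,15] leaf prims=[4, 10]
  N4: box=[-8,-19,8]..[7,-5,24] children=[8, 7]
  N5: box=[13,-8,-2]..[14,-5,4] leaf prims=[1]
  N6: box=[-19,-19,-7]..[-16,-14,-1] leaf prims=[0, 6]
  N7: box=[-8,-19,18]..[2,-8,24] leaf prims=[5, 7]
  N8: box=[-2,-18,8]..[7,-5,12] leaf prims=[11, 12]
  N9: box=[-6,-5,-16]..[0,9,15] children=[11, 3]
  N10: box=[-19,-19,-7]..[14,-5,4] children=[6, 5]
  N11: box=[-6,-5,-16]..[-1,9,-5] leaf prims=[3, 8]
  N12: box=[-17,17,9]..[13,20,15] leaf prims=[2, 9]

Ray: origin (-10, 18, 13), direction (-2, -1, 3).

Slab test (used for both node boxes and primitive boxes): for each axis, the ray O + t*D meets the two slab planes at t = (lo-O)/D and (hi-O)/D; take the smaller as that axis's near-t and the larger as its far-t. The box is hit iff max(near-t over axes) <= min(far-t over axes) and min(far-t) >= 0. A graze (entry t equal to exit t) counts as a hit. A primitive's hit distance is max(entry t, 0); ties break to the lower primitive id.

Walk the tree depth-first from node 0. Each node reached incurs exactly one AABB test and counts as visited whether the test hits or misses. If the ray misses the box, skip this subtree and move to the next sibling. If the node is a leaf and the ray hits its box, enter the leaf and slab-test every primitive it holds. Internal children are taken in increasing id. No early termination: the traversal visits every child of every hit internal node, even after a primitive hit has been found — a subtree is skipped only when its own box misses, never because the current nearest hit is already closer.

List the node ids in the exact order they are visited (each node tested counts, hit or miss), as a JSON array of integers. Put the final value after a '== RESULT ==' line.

Traverse from the root:
N0 x:[-12,9/2] y:[-2,37] z:[-29/3,11/3] -> hit [-2,11/3], descend [1, 2]
  N1 x:[-12,9/2] y:[23,37] z:[-20/3,11/3] -> miss, prune
  N2 x:[-23/2,7/2] y:[-2,23] z:[-29/3,2/3] -> hit [-2,2/3], descend [9, 12]
    N9 x:[-5,-2] y:[9,23] z:[-29/3,2/3] -> miss, prune
    N12 x:[-23/2,7/2] y:[-2,1] z:[-4/3,2/3] -> hit [-4/3,2/3] leaf, test {P2(miss), P9(miss)}

5 AABB tests over nodes [0, 1, 2, 9, 12]; 1 leaf entered; closest miss.

== RESULT ==
[0, 1, 2, 9, 12]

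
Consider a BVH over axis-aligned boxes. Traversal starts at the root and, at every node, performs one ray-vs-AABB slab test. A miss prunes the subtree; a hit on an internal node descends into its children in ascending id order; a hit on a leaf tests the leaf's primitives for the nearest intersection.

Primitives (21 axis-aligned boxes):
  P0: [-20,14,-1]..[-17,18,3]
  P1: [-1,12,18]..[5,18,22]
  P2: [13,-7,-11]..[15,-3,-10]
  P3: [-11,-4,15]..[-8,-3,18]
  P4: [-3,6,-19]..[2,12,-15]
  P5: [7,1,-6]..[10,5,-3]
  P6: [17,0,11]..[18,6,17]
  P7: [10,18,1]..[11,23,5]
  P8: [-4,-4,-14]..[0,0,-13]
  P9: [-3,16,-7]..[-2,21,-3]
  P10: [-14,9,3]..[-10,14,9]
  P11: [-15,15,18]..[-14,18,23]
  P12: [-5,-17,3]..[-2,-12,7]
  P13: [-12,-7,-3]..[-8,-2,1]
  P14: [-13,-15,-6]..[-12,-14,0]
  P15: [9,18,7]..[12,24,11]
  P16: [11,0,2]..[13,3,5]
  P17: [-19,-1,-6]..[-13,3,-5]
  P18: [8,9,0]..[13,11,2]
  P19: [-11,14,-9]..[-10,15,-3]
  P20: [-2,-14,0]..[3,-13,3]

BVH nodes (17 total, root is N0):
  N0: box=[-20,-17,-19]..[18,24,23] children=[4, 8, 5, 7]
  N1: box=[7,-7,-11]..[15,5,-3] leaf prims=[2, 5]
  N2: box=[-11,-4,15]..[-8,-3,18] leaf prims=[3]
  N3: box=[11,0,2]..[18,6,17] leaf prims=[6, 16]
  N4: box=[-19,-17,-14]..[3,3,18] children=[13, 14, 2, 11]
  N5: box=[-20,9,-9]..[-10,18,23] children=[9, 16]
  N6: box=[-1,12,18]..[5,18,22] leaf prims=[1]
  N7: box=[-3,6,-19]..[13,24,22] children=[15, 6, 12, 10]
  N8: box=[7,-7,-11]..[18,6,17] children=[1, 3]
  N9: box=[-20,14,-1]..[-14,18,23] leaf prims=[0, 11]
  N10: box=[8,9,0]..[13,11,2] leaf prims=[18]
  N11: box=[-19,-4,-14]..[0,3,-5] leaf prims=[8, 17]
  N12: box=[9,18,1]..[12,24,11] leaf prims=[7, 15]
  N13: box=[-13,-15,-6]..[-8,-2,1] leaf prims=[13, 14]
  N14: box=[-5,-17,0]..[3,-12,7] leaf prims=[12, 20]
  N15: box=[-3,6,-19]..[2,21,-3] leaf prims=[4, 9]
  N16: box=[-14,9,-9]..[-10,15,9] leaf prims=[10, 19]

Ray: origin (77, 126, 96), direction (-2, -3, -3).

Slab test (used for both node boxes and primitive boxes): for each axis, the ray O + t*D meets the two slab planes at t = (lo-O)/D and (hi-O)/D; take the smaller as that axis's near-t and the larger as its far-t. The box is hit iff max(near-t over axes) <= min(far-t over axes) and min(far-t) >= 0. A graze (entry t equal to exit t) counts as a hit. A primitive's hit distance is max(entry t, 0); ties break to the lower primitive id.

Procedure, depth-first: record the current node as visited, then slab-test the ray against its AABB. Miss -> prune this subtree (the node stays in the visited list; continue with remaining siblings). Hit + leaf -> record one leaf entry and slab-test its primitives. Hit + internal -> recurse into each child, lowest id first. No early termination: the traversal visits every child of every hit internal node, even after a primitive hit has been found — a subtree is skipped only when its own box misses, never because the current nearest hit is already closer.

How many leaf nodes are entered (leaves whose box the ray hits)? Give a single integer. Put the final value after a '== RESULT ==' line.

Walk:
N0 x:[59/2,97/2] y:[34,143/3] z:[73/3,115/3] -> hit [34,115/3], descend [4, 5, 7, 8]
  N4 x:[37,48] y:[41,143/3] z:[26,110/3] -> miss, prune
  N5 x:[87/2,97/2] y:[36,39] z:[73/3,35] -> miss, prune
  N7 x:[32,40] y:[34,40] z:[74/3,115/3] -> hit [34,115/3], descend [6, 10, 12, 15]
    N6 x:[36,39] y:[36,38] z:[74/3,26] -> miss, prune
    N10 x:[32,69/2] y:[115/3,39] z:[94/3,32] -> miss, prune
    N12 x:[65/2,34] y:[34,36] z:[85/3,95/3] -> miss, prune
    N15 x:[75/2,40] y:[35,40] z:[33,115/3] -> hit [75/2,115/3] leaf, test {P4@t=38, P9(miss)}
  N8 x:[59/2,35] y:[40,133/3] z:[79/3,107/3] -> miss, prune

Visited [0, 4, 5, 7, 6, 10, 12, 15, 8]. Tests: 9 box, 1 leaf. Nearest: P4.

== RESULT ==
1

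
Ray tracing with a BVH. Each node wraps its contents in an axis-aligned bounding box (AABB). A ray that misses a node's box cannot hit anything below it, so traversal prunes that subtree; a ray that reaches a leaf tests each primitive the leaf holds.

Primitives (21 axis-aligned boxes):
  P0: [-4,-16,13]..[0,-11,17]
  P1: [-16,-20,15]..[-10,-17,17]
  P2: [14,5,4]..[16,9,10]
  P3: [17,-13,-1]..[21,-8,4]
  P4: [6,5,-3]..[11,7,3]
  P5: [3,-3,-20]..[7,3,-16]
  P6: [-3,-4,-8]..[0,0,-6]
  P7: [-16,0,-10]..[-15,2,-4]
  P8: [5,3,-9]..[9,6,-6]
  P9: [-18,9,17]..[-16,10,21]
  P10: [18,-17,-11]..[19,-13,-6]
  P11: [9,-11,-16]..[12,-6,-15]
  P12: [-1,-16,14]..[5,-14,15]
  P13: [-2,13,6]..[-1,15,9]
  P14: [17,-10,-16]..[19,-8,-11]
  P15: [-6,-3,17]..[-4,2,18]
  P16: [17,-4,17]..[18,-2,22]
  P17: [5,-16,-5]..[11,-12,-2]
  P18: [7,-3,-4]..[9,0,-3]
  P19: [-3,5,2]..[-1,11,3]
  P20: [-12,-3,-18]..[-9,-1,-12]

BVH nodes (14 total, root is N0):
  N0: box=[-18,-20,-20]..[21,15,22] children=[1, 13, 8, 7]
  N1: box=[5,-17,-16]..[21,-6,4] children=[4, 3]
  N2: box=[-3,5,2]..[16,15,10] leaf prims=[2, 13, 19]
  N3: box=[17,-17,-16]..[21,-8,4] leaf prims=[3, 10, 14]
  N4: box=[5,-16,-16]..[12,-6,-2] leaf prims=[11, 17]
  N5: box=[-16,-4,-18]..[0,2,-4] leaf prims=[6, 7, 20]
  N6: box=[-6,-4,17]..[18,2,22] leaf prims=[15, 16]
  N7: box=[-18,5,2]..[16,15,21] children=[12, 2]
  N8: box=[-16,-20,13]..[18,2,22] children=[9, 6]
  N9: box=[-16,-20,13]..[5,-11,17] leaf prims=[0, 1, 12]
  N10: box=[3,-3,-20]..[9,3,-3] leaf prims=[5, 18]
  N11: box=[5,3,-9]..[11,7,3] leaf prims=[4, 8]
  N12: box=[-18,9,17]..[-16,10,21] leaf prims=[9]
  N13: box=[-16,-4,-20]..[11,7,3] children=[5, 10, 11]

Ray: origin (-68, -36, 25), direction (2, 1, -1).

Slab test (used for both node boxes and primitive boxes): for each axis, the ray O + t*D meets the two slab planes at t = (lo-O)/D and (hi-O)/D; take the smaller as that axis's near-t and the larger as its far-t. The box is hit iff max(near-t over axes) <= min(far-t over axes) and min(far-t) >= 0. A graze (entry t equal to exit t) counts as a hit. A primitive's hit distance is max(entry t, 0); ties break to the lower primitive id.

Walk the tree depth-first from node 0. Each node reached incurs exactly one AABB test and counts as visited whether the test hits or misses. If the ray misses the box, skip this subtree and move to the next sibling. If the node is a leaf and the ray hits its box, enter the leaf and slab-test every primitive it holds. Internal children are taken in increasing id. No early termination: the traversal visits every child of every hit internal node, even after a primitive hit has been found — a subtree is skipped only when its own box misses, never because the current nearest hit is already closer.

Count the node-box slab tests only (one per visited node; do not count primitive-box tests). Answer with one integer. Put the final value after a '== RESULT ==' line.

Traverse from the root:
N0 x:[25,89/2] y:[16,51] z:[3,45] -> hit [25,89/2], descend [1, 7, 8, 13]
  N1 x:[73/2,89/2] y:[19,30] z:[21,41] -> miss, prune
  N7 x:[25,42] y:[41,51] z:[4,23] -> miss, prune
  N8 x:[26,43] y:[16,38] z:[3,12] -> miss, prune
  N13 x:[26,79/2] y:[32,43] z:[22,45] -> hit [32,79/2], descend [5, 10, 11]
    N5 x:[26,34] y:[32,38] z:[29,43] -> hit [32,34] leaf, test {P6@t=65/2, P7(miss), P20(miss)}
    N10 x:[71/2,77/2] y:[33,39] z:[28,45] -> hit [71/2,77/2] leaf, test {P5(miss), P18(miss)}
    N11 x:[73/2,79/2] y:[39,43] z:[22,34] -> miss, prune

Summary -> nodes [0, 1, 7, 8, 13, 5, 10, 11]; box-tests=8; leaf-entries=2; first=P6

== RESULT ==
8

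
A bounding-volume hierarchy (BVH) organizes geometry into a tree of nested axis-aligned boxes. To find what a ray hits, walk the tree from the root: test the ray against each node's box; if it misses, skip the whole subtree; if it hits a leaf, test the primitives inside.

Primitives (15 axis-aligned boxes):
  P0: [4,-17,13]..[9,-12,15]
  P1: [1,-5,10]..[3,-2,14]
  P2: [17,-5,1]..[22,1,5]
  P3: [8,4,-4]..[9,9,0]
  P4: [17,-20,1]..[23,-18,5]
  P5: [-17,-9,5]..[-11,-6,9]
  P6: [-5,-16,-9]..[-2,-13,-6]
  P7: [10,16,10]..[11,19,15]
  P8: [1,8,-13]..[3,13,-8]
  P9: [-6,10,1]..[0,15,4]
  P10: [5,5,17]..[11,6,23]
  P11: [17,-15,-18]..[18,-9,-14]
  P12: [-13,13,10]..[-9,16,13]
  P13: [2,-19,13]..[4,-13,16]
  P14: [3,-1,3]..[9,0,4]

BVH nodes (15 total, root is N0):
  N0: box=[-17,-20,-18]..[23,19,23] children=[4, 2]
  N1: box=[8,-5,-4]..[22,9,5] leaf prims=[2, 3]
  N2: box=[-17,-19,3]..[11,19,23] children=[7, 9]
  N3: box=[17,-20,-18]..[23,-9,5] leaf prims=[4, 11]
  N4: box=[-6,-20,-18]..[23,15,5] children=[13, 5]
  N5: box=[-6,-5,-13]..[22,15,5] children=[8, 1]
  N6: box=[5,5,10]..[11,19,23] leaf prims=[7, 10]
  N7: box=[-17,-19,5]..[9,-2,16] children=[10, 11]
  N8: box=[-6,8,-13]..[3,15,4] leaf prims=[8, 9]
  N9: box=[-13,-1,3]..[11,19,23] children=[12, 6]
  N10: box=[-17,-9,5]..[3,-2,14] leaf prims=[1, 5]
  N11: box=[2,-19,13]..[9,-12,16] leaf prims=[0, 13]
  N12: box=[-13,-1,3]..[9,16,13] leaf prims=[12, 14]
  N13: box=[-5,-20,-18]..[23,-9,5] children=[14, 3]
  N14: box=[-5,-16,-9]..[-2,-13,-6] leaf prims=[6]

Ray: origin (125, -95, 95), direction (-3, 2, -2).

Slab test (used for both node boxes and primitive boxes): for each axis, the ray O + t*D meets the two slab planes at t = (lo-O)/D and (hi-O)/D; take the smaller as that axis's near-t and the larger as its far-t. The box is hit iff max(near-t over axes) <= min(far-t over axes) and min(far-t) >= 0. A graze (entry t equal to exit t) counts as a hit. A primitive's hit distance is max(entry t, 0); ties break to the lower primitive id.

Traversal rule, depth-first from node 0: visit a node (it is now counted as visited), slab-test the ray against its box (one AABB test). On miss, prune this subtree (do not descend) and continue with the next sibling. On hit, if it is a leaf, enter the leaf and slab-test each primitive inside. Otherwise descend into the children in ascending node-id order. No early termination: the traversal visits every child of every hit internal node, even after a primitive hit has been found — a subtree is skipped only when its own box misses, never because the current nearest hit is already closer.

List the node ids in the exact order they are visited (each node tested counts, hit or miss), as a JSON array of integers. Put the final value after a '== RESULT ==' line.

Trace the traversal:
N0 x:[34,142/3] y:[75/2,57] z:[36,113/2] -> hit [75/2,142/3], descend [2, 4]
  N2 x:[38,142/3] y:[38,57] z:[36,46] -> hit [38,46], descend [7, 9]
    N7 x:[116/3,142/3] y:[38,93/2] z:[79/2,45] -> hit [79/2,45], descend [10, 11]
      N10 x:[122/3,142/3] y:[43,93/2] z:[81/2,45] -> hit [43,45] leaf, test {P1(miss), P5(miss)}
      N11 x:[116/3,41] y:[38,83/2] z:[79/2,41] -> hit [79/2,41] leaf, test {P0@t=40, P13@t=121/3}
    N9 x:[38,46] y:[47,57] z:[36,46] -> miss, prune
  N4 x:[34,131/3] y:[75/2,55] z:[45,113/2] -> miss, prune

Summary -> nodes [0, 2, 7, 10, 11, 9, 4]; box-tests=7; leaf-entries=2; first=P0

== RESULT ==
[0, 2, 7, 10, 11, 9, 4]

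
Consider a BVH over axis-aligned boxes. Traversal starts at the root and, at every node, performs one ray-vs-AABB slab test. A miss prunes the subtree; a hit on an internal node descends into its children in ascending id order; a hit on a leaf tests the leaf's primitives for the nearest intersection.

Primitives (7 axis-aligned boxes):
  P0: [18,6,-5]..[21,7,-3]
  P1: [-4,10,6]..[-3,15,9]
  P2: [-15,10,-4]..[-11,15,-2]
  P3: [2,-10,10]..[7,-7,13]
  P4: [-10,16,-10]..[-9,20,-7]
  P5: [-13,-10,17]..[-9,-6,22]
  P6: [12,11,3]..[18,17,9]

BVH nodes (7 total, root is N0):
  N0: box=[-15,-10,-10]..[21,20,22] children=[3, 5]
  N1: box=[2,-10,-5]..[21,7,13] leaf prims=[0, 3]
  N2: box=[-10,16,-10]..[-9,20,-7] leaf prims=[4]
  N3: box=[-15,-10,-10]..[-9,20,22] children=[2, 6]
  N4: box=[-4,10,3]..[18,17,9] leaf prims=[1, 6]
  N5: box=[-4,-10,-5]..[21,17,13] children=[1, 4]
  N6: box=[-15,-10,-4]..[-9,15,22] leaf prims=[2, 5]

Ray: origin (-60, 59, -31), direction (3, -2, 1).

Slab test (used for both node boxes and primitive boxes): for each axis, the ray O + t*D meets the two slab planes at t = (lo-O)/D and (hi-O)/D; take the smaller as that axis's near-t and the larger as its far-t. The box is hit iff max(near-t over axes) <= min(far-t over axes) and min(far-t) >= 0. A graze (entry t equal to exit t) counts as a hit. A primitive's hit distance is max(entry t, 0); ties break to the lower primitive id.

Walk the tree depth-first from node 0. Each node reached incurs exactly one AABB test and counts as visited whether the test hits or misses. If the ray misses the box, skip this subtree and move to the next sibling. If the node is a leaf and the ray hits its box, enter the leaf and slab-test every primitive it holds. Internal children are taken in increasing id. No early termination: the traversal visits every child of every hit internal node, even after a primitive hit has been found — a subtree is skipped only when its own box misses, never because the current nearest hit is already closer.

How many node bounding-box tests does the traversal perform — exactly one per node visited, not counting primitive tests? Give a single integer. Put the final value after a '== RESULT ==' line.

Walk:
N0 x:[15,27] y:[39/2,69/2] z:[21,53] -> hit [21,27], descend [3, 5]
  N3 x:[15,17] y:[39/2,69/2] z:[21,53] -> miss, prune
  N5 x:[56/3,27] y:[21,69/2] z:[26,44] -> hit [26,27], descend [1, 4]
    N1 x:[62/3,27] y:[26,69/2] z:[26,44] -> hit [26,27] leaf, test {P0@t=26, P3(miss)}
    N4 x:[56/3,26] y:[21,49/2] z:[34,40] -> miss, prune

Summary -> nodes [0, 3, 5, 1, 4]; box-tests=5; leaf-entries=1; first=P0

== RESULT ==
5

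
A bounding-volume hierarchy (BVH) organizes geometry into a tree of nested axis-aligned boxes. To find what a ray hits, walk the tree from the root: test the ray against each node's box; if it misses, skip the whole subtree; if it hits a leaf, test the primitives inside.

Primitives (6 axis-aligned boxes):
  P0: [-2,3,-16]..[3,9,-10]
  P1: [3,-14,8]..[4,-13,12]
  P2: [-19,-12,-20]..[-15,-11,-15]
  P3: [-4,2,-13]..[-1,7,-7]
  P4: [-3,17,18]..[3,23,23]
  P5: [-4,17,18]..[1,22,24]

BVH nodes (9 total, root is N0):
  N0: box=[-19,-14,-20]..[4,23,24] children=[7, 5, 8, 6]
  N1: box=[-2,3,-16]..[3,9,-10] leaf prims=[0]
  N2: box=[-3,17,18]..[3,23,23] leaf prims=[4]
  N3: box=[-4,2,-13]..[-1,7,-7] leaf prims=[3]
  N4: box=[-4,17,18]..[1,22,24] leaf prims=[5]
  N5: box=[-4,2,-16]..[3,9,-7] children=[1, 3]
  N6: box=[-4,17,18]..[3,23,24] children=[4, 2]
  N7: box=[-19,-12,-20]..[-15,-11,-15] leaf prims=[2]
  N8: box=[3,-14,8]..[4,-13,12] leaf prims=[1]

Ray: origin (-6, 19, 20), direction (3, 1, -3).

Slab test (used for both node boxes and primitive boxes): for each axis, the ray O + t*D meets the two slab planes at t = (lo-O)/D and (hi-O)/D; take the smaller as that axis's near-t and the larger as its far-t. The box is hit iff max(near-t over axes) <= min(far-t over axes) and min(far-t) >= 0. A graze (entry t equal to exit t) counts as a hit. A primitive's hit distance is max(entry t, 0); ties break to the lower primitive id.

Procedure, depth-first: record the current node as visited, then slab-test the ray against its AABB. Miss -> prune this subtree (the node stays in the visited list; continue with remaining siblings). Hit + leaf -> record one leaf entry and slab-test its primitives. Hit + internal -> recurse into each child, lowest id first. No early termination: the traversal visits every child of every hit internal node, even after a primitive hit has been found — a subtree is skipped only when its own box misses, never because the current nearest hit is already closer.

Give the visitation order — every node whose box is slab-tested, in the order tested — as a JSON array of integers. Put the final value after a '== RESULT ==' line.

Traverse from the root:
N0 x:[-13/3,10/3] y:[-33,4] z:[-4/3,40/3] -> hit [-4/3,10/3], descend [5, 6, 7, 8]
  N5 x:[2/3,3] y:[-17,-10] z:[9,12] -> miss, prune
  N6 x:[2/3,3] y:[-2,4] z:[-4/3,2/3] -> hit [2/3,2/3], descend [2, 4]
    N2 x:[1,3] y:[-2,4] z:[-1,2/3] -> miss, prune
    N4 x:[2/3,7/3] y:[-2,3] z:[-4/3,2/3] -> hit [2/3,2/3] leaf, test {P5@t=2/3}
  N7 x:[-13/3,-3] y:[-31,-30] z:[35/3,40/3] -> miss, prune
  N8 x:[3,10/3] y:[-33,-32] z:[8/3,4] -> miss, prune

Visited [0, 5, 6, 2, 4, 7, 8]. Tests: 7 box, 1 leaf. Nearest: P5.

== RESULT ==
[0, 5, 6, 2, 4, 7, 8]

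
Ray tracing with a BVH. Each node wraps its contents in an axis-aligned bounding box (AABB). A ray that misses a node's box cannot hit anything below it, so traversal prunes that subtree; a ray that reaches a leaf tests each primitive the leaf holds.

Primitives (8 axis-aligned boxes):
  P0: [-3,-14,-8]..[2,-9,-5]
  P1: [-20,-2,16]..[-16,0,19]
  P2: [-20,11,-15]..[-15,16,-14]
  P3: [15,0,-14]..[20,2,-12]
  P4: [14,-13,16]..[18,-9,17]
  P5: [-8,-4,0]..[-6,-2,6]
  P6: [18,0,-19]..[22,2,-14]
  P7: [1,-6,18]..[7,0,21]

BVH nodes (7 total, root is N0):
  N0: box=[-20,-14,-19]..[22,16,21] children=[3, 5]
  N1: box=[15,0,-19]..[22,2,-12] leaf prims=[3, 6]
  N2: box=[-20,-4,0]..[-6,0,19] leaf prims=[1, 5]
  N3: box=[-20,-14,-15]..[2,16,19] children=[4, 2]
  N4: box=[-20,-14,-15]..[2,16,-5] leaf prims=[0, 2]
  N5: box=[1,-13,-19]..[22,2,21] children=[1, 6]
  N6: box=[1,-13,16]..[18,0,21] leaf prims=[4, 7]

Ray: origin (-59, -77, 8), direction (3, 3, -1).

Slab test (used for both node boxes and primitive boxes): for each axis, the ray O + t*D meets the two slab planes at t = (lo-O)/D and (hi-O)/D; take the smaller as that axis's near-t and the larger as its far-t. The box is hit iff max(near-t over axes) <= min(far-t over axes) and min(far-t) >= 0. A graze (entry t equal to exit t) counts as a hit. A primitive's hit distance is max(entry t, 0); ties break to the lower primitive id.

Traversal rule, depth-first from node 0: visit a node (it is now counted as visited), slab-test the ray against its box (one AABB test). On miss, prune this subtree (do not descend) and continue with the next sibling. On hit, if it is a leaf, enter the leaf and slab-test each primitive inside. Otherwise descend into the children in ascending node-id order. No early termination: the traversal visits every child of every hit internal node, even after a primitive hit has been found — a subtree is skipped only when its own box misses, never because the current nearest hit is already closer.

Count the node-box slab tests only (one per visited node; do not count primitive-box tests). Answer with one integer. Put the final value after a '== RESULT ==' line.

Traverse from the root:
N0 x:[13,27] y:[21,31] z:[-13,27] -> hit [21,27], descend [3, 5]
  N3 x:[13,61/3] y:[21,31] z:[-11,23] -> miss, prune
  N5 x:[20,27] y:[64/3,79/3] z:[-13,27] -> hit [64/3,79/3], descend [1, 6]
    N1 x:[74/3,27] y:[77/3,79/3] z:[20,27] -> hit [77/3,79/3] leaf, test {P3(miss), P6@t=77/3}
    N6 x:[20,77/3] y:[64/3,77/3] z:[-13,-8] -> miss, prune

order=[0, 3, 5, 1, 6]  |boxes|=5  |leaves|=1  hit=P6

== RESULT ==
5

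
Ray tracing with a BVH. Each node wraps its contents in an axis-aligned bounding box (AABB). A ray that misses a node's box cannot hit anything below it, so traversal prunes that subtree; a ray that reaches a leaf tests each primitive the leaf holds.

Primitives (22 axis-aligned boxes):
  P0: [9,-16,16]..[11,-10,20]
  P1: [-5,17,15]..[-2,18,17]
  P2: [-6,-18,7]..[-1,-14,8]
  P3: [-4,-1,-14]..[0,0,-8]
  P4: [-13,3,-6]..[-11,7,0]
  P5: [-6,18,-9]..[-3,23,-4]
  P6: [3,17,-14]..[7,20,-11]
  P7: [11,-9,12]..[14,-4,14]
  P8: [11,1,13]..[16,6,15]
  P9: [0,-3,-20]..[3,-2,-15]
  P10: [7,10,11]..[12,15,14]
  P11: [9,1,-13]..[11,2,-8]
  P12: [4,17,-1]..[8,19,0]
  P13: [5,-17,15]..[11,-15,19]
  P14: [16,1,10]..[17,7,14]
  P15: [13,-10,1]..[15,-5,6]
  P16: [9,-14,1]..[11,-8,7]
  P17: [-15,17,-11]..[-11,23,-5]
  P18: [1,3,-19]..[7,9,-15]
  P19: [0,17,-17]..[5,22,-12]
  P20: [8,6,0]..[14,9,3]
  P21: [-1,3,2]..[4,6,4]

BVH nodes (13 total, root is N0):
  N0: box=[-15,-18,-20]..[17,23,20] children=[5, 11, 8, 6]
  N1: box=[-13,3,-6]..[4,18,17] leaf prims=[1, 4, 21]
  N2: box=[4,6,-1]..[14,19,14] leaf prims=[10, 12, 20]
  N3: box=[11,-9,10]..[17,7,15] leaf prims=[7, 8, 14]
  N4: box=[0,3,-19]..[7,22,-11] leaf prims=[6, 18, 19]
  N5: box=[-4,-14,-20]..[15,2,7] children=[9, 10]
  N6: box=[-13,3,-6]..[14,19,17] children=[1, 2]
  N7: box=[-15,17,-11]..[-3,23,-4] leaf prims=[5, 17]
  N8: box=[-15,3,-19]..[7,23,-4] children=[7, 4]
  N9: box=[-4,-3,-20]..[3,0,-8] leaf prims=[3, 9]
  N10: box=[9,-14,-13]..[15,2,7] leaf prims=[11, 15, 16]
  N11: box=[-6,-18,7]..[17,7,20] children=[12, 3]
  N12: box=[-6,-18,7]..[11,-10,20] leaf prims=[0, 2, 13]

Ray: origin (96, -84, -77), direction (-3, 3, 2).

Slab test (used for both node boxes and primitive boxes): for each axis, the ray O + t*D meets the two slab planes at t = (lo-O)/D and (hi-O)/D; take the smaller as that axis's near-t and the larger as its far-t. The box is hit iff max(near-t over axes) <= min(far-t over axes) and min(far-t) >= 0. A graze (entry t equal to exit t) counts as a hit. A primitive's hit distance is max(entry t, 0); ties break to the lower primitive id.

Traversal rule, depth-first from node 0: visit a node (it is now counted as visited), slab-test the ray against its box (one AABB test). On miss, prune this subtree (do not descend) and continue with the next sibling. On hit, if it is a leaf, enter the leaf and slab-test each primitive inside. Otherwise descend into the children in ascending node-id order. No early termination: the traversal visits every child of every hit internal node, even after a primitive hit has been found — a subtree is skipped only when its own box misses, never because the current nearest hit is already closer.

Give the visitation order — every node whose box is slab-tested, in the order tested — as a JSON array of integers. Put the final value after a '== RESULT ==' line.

Traverse from the root:
N0 x:[79/3,37] y:[22,107/3] z:[57/2,97/2] -> hit [57/2,107/3], descend [5, 6, 8, 11]
  N5 x:[27,100/3] y:[70/3,86/3] z:[57/2,42] -> hit [57/2,86/3], descend [9, 10]
    N9 x:[31,100/3] y:[27,28] z:[57/2,69/2] -> miss, prune
    N10 x:[27,29] y:[70/3,86/3] z:[32,42] -> miss, prune
  N6 x:[82/3,109/3] y:[29,103/3] z:[71/2,47] -> miss, prune
  N8 x:[89/3,37] y:[29,107/3] z:[29,73/2] -> hit [89/3,107/3], descend [4, 7]
    N4 x:[89/3,32] y:[29,106/3] z:[29,33] -> hit [89/3,32] leaf, test {P6(miss), P18@t=89/3, P19(miss)}
    N7 x:[33,37] y:[101/3,107/3] z:[33,73/2] -> hit [101/3,107/3] leaf, test {P5@t=34, P17@t=107/3}
  N11 x:[79/3,34] y:[22,91/3] z:[42,97/2] -> miss, prune

Summary -> nodes [0, 5, 9, 10, 6, 8, 4, 7, 11]; box-tests=9; leaf-entries=2; first=P18

== RESULT ==
[0, 5, 9, 10, 6, 8, 4, 7, 11]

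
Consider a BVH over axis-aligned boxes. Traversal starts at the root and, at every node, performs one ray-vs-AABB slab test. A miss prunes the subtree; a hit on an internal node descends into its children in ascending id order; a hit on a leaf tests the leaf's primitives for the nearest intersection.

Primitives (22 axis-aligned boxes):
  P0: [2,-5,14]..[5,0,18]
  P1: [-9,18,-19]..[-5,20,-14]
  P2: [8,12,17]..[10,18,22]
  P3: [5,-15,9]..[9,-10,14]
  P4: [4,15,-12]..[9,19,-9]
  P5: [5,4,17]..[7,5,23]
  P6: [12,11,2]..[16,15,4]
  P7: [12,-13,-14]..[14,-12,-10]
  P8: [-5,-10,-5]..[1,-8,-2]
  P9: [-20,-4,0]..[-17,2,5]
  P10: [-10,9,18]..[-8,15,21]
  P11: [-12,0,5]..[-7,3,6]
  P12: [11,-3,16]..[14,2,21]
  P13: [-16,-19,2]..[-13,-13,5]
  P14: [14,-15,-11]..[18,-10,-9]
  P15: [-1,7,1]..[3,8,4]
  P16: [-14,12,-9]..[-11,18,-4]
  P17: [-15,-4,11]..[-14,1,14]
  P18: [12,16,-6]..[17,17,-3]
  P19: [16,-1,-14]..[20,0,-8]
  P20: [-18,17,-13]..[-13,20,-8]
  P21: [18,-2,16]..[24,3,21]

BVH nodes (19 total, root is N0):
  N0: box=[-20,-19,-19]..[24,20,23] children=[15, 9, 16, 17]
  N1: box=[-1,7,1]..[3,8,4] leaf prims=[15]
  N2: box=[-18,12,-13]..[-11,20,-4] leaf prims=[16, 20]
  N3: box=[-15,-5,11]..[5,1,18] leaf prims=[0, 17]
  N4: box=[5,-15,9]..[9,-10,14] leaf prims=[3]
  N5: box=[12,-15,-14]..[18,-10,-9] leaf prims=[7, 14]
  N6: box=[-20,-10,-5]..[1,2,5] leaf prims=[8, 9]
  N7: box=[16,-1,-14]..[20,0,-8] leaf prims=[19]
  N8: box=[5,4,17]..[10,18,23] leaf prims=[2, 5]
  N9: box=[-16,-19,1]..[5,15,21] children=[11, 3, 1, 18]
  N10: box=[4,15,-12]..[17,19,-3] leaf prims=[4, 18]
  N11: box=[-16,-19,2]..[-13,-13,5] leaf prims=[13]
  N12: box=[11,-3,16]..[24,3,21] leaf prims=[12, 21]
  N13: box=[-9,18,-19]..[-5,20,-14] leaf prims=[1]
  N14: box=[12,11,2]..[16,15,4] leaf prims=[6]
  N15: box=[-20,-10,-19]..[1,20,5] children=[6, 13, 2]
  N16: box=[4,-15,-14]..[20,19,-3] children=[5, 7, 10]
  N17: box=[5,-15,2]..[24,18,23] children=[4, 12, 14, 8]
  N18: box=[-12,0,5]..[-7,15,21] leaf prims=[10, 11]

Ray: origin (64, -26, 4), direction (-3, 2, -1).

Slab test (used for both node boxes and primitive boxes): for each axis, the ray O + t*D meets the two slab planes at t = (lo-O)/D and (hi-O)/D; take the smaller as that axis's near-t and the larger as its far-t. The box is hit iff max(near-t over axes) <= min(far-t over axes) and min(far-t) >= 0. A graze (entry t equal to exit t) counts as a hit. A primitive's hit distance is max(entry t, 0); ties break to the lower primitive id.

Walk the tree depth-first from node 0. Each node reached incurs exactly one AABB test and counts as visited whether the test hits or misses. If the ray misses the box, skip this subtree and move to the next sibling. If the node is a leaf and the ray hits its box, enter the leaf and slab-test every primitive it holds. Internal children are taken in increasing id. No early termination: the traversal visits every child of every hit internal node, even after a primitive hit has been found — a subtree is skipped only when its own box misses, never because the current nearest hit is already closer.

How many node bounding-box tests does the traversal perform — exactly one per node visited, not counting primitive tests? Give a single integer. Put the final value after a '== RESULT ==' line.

Walk:
N0 x:[40/3,28] y:[7/2,23] z:[-19,23] -> hit [40/3,23], descend [9, 15, 16, 17]
  N9 x:[59/3,80/3] y:[7/2,41/2] z:[-17,3] -> miss, prune
  N15 x:[21,28] y:[8,23] z:[-1,23] -> hit [21,23], descend [2, 6, 13]
    N2 x:[25,82/3] y:[19,23] z:[8,17] -> miss, prune
    N6 x:[21,28] y:[8,14] z:[-1,9] -> miss, prune
    N13 x:[23,73/3] y:[22,23] z:[18,23] -> hit [23,23] leaf, test {P1@t=23}
  N16 x:[44/3,20] y:[11/2,45/2] z:[7,18] -> hit [44/3,18], descend [5, 7, 10]
    N5 x:[46/3,52/3] y:[11/2,8] z:[13,18] -> miss, prune
    N7 x:[44/3,16] y:[25/2,13] z:[12,18] -> miss, prune
    N10 x:[47/3,20] y:[41/2,45/2] z:[7,16] -> miss, prune
  N17 x:[40/3,59/3] y:[11/2,22] z:[-19,2] -> miss, prune

11 AABB tests over nodes [0, 9, 15, 2, 6, 13, 16, 5, 7, 10, 17]; 1 leaf entered; closest P1.

== RESULT ==
11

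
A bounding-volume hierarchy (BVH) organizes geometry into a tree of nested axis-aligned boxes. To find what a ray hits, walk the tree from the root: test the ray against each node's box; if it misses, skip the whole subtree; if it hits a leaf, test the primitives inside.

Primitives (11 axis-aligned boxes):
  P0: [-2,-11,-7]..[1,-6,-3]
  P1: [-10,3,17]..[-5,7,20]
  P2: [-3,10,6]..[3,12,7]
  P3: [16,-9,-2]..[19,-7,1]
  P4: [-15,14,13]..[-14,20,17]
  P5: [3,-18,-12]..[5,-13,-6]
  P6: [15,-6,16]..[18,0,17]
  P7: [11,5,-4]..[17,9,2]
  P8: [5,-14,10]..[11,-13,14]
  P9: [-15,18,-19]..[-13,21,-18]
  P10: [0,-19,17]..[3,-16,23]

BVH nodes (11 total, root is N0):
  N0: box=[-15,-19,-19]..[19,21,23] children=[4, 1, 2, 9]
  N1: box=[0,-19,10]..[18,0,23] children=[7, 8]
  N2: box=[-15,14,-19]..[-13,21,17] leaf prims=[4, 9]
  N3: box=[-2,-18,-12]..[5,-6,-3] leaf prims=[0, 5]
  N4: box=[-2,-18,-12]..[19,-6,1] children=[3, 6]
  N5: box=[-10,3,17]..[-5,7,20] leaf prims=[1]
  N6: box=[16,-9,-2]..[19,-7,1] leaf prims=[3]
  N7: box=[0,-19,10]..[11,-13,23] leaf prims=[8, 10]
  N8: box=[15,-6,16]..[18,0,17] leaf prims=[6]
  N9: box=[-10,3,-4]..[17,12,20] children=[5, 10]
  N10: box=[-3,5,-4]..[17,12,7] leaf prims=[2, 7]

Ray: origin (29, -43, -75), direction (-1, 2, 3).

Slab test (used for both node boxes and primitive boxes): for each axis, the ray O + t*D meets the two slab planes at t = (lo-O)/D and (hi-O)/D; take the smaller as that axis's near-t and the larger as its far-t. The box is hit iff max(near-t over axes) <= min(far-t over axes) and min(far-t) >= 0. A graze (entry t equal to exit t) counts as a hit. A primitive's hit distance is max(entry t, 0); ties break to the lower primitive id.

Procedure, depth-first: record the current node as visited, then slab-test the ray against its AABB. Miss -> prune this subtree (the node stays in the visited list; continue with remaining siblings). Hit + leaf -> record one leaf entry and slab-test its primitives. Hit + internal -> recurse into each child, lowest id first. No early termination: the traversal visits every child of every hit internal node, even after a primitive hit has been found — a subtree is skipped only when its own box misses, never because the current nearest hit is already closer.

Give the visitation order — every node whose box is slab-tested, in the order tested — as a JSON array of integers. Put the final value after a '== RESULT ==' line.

Traverse from the root:
N0 x:[10,44] y:[12,32] z:[56/3,98/3] -> hit [56/3,32], descend [1, 2, 4, 9]
  N1 x:[11,29] y:[12,43/2] z:[85/3,98/3] -> miss, prune
  N2 x:[42,44] y:[57/2,32] z:[56/3,92/3] -> miss, prune
  N4 x:[10,31] y:[25/2,37/2] z:[21,76/3] -> miss, prune
  N9 x:[12,39] y:[23,55/2] z:[71/3,95/3] -> hit [71/3,55/2], descend [5, 10]
    N5 x:[34,39] y:[23,25] z:[92/3,95/3] -> miss, prune
    N10 x:[12,32] y:[24,55/2] z:[71/3,82/3] -> hit [24,82/3] leaf, test {P2@t=27, P7(miss)}

7 AABB tests over nodes [0, 1, 2, 4, 9, 5, 10]; 1 leaf entered; closest P2.

== RESULT ==
[0, 1, 2, 4, 9, 5, 10]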